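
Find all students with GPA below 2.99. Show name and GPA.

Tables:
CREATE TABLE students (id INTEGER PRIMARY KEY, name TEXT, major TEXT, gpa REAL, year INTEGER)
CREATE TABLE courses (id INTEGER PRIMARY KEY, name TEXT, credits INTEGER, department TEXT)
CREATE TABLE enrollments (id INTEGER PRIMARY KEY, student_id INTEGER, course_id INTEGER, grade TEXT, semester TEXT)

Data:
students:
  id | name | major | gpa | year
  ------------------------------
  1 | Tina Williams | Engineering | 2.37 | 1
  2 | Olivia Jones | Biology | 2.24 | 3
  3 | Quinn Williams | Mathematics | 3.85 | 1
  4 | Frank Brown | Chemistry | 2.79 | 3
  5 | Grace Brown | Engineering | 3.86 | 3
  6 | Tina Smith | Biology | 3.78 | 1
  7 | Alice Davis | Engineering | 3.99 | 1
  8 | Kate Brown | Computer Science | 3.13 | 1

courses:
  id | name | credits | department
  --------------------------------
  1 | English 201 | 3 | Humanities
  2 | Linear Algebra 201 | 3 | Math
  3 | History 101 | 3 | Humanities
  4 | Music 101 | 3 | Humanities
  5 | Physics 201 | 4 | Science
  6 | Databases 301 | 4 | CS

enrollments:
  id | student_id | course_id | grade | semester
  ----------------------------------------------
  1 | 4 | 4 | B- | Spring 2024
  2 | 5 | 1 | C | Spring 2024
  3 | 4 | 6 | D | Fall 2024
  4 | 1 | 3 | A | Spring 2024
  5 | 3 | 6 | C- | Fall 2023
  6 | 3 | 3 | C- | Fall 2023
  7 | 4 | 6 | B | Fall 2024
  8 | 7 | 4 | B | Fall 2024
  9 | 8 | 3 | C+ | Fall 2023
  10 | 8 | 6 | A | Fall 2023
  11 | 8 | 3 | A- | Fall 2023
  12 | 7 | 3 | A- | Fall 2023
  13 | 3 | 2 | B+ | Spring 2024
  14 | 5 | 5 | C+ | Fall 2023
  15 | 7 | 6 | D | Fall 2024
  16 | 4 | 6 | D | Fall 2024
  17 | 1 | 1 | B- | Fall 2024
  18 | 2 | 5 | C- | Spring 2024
SELECT name, gpa FROM students WHERE gpa < 2.99

Execution result:
name | gpa
Tina Williams | 2.37
Olivia Jones | 2.24
Frank Brown | 2.79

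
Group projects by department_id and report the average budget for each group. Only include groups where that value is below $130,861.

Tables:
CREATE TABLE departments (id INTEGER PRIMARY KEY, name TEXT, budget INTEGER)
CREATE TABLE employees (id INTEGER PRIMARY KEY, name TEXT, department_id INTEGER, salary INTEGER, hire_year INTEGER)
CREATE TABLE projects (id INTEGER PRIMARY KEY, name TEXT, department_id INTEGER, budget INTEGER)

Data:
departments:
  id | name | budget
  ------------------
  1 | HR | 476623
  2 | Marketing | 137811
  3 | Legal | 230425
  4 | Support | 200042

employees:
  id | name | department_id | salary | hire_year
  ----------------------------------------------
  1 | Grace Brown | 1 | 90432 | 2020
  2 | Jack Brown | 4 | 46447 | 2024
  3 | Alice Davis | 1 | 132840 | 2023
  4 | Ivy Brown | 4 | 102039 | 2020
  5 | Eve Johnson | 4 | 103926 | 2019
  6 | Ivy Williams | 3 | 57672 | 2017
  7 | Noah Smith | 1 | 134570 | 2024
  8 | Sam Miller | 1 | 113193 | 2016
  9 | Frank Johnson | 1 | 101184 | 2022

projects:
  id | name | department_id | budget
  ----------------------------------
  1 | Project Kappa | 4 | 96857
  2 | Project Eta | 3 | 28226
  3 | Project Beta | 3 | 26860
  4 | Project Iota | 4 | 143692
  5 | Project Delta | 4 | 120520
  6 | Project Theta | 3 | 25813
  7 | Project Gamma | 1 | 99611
SELECT department_id, AVG(budget) AS avg_budget FROM projects GROUP BY department_id HAVING AVG(budget) < 130861

Execution result:
department_id | avg_budget
1 | 99611.00
3 | 26966.33
4 | 120356.33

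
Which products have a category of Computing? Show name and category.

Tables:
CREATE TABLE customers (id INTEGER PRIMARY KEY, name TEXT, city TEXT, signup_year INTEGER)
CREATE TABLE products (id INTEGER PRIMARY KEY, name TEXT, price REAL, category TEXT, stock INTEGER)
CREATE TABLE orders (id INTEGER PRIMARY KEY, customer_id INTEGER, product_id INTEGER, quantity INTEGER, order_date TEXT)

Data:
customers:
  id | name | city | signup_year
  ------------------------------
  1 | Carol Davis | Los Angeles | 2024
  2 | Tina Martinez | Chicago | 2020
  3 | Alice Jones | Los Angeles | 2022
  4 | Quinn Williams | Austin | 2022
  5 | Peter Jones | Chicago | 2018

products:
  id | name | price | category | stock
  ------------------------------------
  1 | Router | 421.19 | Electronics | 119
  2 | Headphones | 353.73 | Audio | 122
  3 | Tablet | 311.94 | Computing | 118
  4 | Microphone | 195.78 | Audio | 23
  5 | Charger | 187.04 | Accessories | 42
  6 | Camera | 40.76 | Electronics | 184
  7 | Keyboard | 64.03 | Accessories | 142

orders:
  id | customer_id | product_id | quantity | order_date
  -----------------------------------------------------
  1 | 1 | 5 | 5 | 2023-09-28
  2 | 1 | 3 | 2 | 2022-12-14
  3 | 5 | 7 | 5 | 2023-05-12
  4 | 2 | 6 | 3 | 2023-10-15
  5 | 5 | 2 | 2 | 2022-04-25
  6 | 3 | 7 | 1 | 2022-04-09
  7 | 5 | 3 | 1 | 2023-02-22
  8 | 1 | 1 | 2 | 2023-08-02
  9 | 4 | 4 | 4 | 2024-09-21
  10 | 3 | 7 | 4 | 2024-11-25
SELECT name, category FROM products WHERE category = 'Computing'

Execution result:
name | category
Tablet | Computing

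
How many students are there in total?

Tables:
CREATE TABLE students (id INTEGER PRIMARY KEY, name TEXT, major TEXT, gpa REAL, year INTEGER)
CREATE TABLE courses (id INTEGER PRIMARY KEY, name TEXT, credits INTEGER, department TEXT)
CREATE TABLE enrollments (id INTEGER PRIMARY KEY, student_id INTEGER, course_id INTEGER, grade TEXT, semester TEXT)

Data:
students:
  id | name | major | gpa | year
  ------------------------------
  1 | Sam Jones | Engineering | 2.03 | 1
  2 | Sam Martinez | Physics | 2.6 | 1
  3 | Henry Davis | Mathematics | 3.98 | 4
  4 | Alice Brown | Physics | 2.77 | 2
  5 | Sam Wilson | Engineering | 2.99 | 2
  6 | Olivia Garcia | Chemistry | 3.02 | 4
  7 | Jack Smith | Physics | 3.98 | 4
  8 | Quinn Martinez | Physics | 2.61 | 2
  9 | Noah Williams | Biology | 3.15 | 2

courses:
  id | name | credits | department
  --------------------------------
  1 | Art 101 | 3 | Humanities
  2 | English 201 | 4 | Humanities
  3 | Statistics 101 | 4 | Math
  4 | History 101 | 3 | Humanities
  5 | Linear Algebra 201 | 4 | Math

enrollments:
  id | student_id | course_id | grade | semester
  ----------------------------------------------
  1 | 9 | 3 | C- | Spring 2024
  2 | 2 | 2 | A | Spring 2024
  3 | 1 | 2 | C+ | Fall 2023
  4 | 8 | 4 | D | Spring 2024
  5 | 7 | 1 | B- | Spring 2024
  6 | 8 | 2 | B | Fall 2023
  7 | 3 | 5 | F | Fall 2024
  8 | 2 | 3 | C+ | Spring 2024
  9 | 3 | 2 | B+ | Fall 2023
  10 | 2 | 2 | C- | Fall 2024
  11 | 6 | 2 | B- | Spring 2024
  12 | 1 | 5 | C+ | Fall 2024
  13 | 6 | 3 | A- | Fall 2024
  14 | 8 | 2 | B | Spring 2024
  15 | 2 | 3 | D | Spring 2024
SELECT COUNT(*) FROM students

Execution result:
9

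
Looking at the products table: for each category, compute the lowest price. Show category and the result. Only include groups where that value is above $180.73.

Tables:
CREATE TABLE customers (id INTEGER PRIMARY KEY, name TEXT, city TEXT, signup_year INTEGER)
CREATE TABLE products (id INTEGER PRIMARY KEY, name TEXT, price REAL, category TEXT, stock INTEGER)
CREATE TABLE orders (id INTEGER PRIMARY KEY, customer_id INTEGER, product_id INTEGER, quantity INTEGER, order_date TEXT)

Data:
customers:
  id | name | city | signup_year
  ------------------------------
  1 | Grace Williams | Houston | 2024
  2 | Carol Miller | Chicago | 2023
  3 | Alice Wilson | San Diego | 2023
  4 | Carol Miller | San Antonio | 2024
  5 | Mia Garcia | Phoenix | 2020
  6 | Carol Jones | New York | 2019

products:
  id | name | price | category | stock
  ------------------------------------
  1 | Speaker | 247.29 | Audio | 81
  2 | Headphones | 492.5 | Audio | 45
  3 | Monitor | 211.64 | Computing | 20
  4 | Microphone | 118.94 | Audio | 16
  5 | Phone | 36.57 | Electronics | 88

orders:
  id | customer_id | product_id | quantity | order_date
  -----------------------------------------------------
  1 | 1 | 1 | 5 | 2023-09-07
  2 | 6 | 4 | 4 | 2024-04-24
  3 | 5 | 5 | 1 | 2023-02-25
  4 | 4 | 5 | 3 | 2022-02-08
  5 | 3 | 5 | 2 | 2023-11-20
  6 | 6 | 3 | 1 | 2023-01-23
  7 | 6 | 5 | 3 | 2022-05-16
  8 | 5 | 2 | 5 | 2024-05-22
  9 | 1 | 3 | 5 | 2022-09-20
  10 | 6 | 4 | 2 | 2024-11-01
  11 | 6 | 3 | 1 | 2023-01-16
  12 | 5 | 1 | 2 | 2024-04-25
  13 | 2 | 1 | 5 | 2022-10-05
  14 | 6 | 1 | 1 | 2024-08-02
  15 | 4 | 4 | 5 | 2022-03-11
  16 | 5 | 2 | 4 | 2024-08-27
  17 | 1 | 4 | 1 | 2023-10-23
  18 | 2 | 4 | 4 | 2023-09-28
SELECT category, MIN(price) AS min_price FROM products GROUP BY category HAVING MIN(price) > 180.73

Execution result:
category | min_price
Computing | 211.64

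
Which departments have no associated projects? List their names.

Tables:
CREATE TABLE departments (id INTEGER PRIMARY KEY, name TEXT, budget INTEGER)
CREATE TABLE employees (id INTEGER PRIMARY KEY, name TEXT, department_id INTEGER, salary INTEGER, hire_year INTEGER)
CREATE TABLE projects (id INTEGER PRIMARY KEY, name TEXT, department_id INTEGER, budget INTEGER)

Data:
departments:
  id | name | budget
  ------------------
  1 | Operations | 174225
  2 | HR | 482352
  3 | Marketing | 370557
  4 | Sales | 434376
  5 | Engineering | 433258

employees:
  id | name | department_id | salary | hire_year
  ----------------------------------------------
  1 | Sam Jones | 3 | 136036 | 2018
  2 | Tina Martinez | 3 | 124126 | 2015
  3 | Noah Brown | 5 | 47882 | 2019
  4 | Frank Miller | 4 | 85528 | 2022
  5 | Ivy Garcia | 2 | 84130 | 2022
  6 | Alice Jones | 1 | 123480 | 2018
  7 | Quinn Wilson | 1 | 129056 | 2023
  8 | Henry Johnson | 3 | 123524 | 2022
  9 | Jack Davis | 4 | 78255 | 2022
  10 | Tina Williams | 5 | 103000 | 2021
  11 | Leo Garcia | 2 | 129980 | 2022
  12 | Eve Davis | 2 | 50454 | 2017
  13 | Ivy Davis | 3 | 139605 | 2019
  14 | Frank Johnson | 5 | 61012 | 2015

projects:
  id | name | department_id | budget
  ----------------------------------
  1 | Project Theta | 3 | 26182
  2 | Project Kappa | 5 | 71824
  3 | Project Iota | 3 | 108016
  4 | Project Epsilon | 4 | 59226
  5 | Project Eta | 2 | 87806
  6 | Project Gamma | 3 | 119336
SELECT p.name FROM departments p LEFT JOIN projects c ON c.department_id = p.id WHERE c.id IS NULL

Execution result:
Operations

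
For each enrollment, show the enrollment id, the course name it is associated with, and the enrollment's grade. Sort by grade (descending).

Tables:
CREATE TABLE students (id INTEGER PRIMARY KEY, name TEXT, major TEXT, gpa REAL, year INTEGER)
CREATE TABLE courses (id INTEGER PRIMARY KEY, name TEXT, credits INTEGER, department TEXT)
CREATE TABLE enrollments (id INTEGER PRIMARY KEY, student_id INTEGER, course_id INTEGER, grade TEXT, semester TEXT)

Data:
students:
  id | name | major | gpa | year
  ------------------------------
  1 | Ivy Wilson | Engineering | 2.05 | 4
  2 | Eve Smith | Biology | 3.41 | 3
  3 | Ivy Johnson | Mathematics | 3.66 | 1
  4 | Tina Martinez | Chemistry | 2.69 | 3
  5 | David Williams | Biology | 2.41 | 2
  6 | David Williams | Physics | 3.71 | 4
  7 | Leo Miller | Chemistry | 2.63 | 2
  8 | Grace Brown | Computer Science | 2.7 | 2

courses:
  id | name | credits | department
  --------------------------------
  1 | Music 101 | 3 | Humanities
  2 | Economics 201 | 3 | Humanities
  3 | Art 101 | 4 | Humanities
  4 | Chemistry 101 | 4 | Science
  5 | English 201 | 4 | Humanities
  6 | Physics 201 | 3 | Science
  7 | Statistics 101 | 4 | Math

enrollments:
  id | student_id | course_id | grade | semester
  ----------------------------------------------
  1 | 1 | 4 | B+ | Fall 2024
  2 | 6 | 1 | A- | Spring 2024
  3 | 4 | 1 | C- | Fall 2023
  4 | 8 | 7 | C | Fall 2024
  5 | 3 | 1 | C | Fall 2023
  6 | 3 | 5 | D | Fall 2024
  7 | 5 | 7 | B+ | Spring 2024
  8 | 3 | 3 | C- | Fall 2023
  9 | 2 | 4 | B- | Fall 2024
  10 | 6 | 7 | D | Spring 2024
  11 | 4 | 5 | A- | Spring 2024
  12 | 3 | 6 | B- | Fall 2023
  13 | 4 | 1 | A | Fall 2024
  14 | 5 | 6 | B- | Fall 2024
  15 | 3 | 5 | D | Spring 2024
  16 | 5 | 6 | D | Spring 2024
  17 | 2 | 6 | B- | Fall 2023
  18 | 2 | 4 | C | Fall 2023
SELECT c.id, p.name AS course, c.grade FROM enrollments c JOIN courses p ON c.course_id = p.id ORDER BY c.grade DESC

Execution result:
id | course | grade
6 | English 201 | D
10 | Statistics 101 | D
15 | English 201 | D
16 | Physics 201 | D
3 | Music 101 | C-
8 | Art 101 | C-
4 | Statistics 101 | C
5 | Music 101 | C
18 | Chemistry 101 | C
9 | Chemistry 101 | B-
12 | Physics 201 | B-
14 | Physics 201 | B-
17 | Physics 201 | B-
1 | Chemistry 101 | B+
7 | Statistics 101 | B+
2 | Music 101 | A-
11 | English 201 | A-
13 | Music 101 | A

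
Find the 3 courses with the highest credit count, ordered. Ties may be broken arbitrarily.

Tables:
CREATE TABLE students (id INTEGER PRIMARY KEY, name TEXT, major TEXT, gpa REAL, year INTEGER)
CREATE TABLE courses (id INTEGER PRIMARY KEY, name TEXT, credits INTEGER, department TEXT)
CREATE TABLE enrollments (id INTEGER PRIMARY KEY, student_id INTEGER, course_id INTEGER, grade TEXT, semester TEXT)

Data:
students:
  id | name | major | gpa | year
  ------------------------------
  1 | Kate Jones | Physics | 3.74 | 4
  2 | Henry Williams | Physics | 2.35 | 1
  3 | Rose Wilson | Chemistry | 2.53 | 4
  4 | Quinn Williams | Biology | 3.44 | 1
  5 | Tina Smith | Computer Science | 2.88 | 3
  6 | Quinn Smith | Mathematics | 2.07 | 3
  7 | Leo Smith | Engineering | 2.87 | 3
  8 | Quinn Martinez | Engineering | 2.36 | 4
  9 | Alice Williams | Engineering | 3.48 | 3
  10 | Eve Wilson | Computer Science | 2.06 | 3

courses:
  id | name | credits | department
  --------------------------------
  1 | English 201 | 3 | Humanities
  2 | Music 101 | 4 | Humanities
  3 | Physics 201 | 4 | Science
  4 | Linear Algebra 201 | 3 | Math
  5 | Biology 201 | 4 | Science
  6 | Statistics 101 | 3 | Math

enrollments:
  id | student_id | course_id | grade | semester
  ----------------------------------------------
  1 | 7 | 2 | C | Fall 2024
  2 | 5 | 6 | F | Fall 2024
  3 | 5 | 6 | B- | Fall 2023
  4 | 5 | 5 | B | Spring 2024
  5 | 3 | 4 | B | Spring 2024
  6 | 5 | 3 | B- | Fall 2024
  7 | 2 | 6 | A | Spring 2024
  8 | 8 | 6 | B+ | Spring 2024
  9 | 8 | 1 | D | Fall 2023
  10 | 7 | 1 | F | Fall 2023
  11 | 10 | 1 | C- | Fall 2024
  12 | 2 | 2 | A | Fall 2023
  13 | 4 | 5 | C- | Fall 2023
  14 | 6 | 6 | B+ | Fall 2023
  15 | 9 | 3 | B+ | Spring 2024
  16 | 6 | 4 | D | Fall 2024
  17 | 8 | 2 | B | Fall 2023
SELECT name, credits FROM courses ORDER BY credits DESC LIMIT 3

Execution result:
name | credits
Music 101 | 4
Physics 201 | 4
Biology 201 | 4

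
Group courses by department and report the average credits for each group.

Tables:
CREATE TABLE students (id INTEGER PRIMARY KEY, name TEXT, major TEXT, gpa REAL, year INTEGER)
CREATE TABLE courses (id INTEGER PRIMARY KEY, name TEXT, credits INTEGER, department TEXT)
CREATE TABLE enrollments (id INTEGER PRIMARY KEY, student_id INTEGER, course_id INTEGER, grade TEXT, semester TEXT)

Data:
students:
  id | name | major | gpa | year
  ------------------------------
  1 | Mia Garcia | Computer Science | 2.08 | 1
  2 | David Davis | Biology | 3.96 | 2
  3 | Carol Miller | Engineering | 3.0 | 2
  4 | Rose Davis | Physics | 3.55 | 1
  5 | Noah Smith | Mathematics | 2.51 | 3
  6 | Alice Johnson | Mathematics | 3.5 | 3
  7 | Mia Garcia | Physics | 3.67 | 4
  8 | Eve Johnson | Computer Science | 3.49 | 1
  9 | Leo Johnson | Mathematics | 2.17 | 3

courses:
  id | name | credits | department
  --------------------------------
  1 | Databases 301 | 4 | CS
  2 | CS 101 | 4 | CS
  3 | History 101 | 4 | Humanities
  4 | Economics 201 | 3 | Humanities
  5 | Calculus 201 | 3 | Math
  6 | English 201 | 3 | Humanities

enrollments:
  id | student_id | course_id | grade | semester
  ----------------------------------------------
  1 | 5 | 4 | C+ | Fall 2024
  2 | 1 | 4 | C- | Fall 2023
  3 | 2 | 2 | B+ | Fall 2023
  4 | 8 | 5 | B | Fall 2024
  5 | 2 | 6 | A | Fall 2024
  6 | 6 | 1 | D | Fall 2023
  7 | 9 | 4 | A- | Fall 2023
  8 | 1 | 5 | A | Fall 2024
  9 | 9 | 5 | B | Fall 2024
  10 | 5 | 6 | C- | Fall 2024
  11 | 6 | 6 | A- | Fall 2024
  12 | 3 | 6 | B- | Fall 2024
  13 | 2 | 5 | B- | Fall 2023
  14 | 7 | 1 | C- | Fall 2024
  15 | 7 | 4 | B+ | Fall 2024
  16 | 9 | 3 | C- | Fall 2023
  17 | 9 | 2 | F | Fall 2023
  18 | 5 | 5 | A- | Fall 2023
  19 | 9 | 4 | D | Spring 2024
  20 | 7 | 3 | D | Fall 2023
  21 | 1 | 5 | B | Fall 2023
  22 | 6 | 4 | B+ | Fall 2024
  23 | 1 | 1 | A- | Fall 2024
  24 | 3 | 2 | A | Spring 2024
SELECT department, AVG(credits) AS avg_credits FROM courses GROUP BY department

Execution result:
department | avg_credits
CS | 4.00
Humanities | 3.33
Math | 3.00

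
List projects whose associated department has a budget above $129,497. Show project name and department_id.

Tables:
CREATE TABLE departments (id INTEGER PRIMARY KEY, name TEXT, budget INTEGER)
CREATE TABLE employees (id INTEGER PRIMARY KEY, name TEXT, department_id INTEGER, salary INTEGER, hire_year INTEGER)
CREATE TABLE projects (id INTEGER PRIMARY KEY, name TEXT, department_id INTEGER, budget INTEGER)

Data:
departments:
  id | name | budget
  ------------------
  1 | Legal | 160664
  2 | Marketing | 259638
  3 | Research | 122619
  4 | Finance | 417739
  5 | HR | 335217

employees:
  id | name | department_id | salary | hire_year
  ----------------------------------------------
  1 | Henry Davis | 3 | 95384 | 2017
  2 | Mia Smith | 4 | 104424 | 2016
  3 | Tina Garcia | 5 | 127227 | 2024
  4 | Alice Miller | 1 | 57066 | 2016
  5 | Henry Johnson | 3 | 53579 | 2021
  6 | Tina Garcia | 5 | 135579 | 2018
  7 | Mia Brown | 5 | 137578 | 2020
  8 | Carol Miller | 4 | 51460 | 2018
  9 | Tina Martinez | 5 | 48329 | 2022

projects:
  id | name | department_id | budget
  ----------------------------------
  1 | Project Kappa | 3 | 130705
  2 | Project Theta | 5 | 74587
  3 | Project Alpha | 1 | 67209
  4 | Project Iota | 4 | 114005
SELECT name, department_id FROM projects WHERE department_id IN (SELECT id FROM departments WHERE budget > 129497)

Execution result:
name | department_id
Project Theta | 5
Project Alpha | 1
Project Iota | 4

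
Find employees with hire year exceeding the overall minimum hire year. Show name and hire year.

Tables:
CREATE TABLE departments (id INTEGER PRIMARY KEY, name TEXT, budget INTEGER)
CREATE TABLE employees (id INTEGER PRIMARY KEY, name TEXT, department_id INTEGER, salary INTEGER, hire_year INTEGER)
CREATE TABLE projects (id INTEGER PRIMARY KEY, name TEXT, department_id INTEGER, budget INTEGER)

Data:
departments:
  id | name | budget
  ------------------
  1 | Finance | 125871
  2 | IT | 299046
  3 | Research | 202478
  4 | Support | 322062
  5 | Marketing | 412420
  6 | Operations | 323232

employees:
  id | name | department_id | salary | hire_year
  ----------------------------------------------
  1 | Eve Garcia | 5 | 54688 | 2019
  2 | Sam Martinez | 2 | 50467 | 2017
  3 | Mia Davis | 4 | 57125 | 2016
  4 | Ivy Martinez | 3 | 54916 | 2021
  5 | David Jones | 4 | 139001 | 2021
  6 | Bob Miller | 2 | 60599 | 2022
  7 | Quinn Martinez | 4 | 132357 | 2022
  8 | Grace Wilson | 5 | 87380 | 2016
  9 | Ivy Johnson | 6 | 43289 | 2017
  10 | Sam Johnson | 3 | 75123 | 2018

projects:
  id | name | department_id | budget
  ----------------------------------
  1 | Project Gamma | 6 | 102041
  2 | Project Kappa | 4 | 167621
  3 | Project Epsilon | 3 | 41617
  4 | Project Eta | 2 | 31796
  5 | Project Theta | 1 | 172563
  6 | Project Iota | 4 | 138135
SELECT name, hire_year FROM employees WHERE hire_year > (SELECT MIN(hire_year) FROM employees)

Execution result:
name | hire_year
Eve Garcia | 2019
Sam Martinez | 2017
Ivy Martinez | 2021
David Jones | 2021
Bob Miller | 2022
Quinn Martinez | 2022
Ivy Johnson | 2017
Sam Johnson | 2018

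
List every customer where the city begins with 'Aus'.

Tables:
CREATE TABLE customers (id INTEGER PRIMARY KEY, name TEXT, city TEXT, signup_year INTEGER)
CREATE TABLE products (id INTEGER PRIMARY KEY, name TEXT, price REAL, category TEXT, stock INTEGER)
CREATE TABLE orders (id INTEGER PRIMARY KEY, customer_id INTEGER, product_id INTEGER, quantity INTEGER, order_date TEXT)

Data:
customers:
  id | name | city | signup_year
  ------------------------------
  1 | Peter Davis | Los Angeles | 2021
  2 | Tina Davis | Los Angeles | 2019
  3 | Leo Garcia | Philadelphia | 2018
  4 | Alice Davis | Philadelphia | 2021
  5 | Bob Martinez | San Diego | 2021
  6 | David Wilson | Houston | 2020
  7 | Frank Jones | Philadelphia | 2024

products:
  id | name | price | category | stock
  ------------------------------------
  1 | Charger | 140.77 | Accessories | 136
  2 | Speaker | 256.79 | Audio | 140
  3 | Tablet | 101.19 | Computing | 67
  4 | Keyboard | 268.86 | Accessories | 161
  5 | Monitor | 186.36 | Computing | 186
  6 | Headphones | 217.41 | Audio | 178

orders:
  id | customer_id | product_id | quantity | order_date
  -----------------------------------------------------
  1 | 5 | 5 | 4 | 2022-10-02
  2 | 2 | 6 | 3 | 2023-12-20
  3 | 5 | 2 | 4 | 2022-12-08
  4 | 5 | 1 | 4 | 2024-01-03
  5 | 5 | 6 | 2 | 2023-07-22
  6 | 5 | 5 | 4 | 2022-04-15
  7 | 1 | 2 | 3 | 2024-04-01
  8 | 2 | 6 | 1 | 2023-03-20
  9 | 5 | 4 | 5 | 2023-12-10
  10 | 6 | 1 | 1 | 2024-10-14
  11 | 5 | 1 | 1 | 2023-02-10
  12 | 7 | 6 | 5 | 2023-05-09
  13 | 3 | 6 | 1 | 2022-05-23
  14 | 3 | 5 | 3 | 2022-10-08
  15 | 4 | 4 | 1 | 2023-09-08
SELECT name, city FROM customers WHERE city LIKE 'Aus%'

Execution result:
(no rows)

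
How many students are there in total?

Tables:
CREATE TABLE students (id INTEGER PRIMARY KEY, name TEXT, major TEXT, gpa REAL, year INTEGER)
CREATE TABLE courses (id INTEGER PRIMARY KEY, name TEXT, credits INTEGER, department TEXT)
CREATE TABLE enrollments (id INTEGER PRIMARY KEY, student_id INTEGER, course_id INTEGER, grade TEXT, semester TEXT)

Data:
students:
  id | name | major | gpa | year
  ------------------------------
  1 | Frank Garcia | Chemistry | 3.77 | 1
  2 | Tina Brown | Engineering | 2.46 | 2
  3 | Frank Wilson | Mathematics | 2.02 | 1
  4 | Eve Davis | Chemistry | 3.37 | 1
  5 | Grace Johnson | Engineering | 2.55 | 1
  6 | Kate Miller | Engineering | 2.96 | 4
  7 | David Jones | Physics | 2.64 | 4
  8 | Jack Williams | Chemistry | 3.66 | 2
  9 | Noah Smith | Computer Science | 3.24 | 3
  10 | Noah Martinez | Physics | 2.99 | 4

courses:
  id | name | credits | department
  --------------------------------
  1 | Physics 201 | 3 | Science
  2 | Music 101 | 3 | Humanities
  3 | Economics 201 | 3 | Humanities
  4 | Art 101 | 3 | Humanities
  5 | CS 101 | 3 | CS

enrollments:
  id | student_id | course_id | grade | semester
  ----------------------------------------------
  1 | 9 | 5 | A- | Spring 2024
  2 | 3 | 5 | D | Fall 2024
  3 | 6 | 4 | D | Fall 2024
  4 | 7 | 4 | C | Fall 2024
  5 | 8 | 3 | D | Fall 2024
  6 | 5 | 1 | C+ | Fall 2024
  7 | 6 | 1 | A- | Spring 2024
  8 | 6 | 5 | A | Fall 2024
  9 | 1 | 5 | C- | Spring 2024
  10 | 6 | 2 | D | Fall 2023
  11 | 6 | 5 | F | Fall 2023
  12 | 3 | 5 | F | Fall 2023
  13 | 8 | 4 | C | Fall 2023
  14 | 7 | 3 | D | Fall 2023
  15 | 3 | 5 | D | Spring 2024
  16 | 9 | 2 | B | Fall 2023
SELECT COUNT(*) FROM students

Execution result:
10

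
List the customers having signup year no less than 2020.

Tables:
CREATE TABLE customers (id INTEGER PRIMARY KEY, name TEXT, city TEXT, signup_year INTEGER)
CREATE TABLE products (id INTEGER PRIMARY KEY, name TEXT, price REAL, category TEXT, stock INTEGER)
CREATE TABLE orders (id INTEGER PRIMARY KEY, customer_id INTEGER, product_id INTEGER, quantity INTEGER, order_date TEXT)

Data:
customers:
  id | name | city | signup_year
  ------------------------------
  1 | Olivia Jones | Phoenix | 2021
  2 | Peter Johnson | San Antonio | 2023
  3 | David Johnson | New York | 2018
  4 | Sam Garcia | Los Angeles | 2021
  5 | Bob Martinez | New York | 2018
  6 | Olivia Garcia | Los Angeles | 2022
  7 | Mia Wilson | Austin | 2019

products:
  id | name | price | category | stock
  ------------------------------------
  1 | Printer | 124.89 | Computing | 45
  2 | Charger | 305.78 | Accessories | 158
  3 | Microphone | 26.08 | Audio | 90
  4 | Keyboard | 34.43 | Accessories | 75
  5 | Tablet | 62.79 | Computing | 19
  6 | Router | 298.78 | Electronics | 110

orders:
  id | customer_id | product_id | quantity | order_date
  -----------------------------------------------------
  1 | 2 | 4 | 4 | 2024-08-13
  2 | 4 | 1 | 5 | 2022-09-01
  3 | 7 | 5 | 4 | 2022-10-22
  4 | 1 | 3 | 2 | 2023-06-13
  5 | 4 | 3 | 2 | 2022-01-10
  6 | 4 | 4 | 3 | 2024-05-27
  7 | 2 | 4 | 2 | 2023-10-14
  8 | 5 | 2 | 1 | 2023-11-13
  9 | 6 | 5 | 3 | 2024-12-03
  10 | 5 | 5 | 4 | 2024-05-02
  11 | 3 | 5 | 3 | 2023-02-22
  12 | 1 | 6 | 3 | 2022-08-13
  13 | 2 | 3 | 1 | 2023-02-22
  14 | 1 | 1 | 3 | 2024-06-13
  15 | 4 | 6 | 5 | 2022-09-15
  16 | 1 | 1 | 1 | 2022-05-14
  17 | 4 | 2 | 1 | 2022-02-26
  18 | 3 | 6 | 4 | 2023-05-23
SELECT name, signup_year FROM customers WHERE signup_year >= 2020

Execution result:
name | signup_year
Olivia Jones | 2021
Peter Johnson | 2023
Sam Garcia | 2021
Olivia Garcia | 2022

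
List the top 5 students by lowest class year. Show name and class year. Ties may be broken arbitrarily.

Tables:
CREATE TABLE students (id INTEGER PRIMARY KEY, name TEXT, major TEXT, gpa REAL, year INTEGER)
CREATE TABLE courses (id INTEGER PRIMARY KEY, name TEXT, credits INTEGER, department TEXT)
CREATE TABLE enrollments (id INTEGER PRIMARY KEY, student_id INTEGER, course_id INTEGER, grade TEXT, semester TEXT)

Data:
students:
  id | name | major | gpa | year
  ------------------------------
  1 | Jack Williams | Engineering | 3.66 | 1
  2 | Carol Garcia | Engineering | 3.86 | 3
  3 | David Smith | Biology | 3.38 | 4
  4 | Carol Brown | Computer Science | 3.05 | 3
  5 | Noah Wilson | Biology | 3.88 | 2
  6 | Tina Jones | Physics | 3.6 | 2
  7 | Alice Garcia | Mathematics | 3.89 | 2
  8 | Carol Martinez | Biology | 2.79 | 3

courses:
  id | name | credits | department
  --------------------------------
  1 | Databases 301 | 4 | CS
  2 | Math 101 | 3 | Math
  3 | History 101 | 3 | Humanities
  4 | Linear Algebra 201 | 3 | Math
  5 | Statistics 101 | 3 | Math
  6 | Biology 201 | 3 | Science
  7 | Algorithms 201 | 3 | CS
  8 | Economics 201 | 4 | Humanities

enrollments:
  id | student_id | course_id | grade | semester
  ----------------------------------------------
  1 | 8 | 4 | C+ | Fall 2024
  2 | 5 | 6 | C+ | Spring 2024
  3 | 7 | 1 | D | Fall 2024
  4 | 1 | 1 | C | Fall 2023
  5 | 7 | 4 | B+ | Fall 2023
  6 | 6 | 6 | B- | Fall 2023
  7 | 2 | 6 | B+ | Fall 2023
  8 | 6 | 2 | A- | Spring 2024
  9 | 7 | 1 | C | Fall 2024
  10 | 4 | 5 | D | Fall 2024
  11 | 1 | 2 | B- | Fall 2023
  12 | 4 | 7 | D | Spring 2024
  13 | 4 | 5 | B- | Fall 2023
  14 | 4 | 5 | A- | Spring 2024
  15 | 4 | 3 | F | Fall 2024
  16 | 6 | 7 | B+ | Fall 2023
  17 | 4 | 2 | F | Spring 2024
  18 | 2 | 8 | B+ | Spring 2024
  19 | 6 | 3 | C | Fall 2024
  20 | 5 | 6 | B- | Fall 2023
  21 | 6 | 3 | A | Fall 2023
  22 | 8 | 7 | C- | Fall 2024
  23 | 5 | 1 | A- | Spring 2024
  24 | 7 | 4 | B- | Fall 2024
SELECT name, year FROM students ORDER BY year ASC LIMIT 5

Execution result:
name | year
Jack Williams | 1
Noah Wilson | 2
Tina Jones | 2
Alice Garcia | 2
Carol Garcia | 3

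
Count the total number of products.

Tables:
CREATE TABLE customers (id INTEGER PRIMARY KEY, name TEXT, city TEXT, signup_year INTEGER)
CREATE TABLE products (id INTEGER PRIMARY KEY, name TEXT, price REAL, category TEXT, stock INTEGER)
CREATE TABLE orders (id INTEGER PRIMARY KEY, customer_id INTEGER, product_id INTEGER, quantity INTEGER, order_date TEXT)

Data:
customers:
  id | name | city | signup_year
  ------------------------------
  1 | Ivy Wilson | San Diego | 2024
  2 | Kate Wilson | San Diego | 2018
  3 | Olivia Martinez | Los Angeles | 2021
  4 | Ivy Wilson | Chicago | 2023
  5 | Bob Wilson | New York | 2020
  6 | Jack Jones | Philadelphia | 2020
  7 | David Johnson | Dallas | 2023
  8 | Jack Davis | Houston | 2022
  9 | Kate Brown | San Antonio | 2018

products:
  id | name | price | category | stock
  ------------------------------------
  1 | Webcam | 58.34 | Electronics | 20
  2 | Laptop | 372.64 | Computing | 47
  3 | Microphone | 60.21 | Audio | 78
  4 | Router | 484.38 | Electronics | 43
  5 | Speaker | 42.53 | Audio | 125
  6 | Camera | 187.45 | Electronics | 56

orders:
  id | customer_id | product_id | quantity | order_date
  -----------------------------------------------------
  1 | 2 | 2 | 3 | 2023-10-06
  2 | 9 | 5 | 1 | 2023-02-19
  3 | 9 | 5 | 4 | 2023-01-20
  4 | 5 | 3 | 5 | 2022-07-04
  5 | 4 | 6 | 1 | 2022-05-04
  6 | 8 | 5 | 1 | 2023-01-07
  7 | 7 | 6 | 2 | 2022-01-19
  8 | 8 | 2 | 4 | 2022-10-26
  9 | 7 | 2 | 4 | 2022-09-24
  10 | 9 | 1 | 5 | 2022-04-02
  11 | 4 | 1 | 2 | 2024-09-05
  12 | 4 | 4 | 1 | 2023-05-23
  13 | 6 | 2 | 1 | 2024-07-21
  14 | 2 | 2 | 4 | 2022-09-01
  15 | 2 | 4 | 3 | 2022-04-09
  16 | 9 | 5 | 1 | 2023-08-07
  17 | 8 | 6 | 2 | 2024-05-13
SELECT COUNT(*) FROM products

Execution result:
6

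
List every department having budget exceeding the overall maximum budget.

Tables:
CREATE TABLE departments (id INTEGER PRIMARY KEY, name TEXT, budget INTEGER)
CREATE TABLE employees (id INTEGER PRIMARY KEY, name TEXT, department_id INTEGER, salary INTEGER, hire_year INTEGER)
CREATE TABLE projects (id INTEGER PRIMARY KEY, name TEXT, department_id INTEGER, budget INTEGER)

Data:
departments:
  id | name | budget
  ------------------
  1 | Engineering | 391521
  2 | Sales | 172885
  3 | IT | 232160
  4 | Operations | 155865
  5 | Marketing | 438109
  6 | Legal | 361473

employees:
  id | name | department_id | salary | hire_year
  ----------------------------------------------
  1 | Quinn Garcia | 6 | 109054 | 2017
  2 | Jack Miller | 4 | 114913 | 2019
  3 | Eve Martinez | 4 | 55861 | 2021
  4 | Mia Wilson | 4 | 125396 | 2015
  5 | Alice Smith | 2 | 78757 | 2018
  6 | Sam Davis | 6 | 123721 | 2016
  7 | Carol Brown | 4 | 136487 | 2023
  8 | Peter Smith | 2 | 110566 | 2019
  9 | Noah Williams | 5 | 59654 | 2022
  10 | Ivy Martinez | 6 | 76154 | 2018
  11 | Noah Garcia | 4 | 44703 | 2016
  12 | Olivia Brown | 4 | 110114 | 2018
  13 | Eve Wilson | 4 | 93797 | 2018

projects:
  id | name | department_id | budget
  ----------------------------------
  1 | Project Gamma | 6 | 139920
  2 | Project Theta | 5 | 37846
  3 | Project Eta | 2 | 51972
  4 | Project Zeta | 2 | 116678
SELECT name, budget FROM departments WHERE budget > (SELECT MAX(budget) FROM departments)

Execution result:
(no rows)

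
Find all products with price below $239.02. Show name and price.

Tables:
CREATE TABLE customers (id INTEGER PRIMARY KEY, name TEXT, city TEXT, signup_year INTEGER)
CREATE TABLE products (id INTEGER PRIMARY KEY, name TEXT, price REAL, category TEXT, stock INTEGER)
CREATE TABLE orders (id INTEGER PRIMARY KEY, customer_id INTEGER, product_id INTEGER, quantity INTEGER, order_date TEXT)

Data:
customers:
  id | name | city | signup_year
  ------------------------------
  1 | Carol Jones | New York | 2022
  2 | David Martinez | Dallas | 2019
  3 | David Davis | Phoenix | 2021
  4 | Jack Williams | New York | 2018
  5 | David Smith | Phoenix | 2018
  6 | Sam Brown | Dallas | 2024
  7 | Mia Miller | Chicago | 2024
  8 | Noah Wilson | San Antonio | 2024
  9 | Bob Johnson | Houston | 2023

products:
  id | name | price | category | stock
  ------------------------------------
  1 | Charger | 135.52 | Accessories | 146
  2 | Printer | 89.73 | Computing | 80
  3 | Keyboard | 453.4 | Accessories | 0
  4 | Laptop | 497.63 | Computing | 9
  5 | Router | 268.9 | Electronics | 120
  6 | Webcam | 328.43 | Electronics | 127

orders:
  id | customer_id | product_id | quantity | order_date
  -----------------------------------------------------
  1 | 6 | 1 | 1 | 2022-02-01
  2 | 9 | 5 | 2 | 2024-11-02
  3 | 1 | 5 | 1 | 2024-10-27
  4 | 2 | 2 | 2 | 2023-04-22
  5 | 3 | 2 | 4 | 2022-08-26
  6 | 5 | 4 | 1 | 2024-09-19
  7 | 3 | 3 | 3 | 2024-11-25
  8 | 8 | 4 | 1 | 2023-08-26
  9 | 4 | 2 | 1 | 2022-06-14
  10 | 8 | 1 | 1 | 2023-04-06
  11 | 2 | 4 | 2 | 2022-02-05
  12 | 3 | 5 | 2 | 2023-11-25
SELECT name, price FROM products WHERE price < 239.02

Execution result:
name | price
Charger | 135.52
Printer | 89.73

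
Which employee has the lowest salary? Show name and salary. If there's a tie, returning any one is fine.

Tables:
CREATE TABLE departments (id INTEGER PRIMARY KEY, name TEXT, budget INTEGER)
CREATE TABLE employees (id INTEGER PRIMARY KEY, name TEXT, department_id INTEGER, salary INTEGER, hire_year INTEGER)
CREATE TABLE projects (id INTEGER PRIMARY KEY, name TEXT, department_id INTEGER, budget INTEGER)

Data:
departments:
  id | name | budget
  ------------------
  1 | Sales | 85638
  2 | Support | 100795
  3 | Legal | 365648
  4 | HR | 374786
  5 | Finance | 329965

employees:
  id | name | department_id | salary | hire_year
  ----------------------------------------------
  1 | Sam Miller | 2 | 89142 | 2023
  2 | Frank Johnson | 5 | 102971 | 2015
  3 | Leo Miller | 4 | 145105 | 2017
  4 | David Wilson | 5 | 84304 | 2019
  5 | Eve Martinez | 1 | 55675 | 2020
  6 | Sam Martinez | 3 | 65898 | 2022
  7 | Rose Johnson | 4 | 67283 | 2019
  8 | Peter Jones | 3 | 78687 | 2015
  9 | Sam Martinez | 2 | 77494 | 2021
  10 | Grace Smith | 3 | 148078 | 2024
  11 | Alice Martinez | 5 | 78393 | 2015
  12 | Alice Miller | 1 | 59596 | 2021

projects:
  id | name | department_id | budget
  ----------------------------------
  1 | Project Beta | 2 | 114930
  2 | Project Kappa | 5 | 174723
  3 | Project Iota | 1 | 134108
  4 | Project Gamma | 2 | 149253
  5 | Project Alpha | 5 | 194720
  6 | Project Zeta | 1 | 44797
SELECT name, salary FROM employees ORDER BY salary ASC LIMIT 1

Execution result:
name | salary
Eve Martinez | 55675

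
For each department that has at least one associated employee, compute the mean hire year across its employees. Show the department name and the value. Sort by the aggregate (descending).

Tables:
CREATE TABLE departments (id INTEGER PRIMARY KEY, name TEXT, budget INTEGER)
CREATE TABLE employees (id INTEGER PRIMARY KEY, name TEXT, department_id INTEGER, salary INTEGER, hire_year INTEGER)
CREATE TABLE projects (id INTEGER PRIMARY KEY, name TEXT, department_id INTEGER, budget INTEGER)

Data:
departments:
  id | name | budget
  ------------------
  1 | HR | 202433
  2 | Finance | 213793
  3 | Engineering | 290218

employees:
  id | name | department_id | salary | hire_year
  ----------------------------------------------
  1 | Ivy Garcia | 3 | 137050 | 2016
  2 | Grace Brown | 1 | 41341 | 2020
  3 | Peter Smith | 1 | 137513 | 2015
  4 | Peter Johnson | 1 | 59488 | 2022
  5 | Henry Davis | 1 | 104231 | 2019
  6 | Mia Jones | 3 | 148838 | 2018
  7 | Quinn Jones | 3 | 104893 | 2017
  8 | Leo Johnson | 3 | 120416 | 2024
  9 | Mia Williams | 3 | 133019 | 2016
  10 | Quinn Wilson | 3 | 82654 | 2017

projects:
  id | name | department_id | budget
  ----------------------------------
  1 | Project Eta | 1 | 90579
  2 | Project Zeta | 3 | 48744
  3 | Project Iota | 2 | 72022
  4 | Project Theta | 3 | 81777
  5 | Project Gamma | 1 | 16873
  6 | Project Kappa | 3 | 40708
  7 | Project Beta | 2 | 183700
SELECT p.name, AVG(c.hire_year) AS avg_hire_year FROM employees c JOIN departments p ON c.department_id = p.id GROUP BY p.id, p.name ORDER BY avg_hire_year DESC

Execution result:
name | avg_hire_year
HR | 2019.00
Engineering | 2018.00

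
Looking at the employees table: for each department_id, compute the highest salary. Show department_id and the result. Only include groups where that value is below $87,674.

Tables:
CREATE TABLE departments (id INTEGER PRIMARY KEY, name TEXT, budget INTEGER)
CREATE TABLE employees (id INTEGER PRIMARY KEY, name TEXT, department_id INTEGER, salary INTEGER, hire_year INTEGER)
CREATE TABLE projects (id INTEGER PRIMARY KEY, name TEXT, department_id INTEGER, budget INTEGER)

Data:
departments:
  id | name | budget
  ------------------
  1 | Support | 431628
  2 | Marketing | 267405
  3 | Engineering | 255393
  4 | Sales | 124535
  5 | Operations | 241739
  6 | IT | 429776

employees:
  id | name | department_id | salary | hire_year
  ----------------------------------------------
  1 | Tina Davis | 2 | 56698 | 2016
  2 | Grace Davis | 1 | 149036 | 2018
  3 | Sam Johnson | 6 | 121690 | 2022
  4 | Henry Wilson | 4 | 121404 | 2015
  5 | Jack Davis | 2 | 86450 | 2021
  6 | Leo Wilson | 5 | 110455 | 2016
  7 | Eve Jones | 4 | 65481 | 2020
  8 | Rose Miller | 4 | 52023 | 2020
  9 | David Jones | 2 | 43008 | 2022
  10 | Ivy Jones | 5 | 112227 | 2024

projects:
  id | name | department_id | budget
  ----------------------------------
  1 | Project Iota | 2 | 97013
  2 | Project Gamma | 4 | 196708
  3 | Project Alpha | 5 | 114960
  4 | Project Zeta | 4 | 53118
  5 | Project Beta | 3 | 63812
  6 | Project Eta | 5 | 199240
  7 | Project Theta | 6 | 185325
SELECT department_id, MAX(salary) AS max_salary FROM employees GROUP BY department_id HAVING MAX(salary) < 87674

Execution result:
department_id | max_salary
2 | 86450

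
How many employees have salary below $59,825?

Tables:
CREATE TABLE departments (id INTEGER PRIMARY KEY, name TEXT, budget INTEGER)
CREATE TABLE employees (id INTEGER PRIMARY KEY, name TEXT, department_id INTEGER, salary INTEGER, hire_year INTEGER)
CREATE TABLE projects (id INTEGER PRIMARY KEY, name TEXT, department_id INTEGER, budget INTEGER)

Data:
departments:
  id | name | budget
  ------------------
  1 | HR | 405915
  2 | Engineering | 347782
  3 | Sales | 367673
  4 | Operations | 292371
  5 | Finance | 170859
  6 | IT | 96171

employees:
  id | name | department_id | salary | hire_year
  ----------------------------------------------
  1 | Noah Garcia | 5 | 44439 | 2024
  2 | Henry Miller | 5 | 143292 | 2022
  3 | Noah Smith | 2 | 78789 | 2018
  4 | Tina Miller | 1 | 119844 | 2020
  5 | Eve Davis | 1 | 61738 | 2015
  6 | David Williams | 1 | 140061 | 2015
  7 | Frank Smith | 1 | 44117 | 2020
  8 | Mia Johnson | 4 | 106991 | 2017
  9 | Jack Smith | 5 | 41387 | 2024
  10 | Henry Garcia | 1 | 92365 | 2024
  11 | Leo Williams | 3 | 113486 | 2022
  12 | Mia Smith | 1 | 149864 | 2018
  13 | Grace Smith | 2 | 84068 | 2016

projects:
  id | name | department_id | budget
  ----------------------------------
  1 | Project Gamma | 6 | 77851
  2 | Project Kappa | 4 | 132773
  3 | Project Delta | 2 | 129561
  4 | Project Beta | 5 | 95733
SELECT COUNT(*) FROM employees WHERE salary < 59825

Execution result:
3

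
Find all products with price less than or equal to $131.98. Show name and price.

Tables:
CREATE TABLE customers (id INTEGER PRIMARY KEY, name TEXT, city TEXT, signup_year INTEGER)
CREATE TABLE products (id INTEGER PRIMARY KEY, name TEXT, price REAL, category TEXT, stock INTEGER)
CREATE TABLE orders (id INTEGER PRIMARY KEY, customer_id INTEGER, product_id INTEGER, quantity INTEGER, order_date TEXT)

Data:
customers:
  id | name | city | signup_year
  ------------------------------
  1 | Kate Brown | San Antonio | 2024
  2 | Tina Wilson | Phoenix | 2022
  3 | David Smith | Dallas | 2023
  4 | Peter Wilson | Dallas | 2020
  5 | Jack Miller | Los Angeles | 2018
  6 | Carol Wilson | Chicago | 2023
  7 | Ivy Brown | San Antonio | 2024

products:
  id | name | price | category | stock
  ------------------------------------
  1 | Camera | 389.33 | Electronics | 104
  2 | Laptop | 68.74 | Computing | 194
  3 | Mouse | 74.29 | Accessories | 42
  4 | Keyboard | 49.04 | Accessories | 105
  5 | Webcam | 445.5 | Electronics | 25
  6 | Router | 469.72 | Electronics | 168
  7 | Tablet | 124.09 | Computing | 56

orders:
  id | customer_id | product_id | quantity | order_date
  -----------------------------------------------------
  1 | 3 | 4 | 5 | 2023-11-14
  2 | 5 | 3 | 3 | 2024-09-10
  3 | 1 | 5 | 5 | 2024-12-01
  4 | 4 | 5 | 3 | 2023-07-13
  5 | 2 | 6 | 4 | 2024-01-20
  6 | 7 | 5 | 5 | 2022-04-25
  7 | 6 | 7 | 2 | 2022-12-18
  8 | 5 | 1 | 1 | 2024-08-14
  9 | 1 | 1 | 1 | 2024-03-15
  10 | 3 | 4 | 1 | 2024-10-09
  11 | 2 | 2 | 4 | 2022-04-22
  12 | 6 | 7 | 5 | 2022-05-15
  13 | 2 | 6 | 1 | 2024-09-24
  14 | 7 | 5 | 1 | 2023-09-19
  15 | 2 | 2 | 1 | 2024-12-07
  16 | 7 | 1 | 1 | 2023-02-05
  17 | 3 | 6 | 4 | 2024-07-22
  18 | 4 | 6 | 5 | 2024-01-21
SELECT name, price FROM products WHERE price <= 131.98

Execution result:
name | price
Laptop | 68.74
Mouse | 74.29
Keyboard | 49.04
Tablet | 124.09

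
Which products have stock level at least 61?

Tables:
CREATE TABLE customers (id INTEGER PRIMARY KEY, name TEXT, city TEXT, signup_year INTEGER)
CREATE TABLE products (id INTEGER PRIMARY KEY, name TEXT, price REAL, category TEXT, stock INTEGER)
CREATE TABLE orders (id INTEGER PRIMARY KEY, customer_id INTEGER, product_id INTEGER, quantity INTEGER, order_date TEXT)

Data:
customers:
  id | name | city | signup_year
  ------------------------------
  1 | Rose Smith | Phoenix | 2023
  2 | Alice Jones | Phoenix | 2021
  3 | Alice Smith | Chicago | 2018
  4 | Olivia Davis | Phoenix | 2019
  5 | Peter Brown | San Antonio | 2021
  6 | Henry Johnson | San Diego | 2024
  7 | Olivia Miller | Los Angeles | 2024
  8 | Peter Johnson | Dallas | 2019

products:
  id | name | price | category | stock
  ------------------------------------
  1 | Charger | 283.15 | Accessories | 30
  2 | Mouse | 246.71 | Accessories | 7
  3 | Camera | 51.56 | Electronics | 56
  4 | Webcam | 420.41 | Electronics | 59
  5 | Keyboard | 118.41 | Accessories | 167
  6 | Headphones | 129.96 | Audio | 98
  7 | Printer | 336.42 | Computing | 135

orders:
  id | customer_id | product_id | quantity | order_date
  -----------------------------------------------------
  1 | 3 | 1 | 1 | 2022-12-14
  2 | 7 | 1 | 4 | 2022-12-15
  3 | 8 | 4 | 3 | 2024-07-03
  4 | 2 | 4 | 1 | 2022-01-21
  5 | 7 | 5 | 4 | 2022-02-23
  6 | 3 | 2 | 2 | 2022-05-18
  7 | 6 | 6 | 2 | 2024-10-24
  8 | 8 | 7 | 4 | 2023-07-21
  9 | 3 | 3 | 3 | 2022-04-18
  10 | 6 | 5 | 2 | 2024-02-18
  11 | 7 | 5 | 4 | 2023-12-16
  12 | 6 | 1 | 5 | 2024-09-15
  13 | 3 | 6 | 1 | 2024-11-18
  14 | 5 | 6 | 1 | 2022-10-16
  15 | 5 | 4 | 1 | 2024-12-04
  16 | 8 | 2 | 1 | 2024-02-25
SELECT name, stock FROM products WHERE stock >= 61

Execution result:
name | stock
Keyboard | 167
Headphones | 98
Printer | 135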